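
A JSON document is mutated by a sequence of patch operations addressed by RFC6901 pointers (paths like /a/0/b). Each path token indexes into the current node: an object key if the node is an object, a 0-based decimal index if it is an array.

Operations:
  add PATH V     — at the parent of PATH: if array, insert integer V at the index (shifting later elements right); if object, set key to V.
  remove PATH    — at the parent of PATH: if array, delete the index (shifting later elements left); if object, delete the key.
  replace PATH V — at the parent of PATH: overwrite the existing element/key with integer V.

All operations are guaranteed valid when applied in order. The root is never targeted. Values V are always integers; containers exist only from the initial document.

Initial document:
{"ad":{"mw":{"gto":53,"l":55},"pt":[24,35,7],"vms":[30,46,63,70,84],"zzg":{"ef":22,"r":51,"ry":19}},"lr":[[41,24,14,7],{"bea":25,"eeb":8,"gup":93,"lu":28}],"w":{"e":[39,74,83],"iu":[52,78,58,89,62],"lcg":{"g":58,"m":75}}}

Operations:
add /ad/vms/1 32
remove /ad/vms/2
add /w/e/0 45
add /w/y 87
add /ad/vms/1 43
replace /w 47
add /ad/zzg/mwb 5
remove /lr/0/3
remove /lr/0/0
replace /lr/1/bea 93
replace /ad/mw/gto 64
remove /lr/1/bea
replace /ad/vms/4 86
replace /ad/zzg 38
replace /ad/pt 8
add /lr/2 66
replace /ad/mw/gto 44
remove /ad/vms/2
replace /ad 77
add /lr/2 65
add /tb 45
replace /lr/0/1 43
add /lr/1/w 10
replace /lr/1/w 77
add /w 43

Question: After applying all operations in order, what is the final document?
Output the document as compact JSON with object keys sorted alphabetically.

After op 1 (add /ad/vms/1 32): {"ad":{"mw":{"gto":53,"l":55},"pt":[24,35,7],"vms":[30,32,46,63,70,84],"zzg":{"ef":22,"r":51,"ry":19}},"lr":[[41,24,14,7],{"bea":25,"eeb":8,"gup":93,"lu":28}],"w":{"e":[39,74,83],"iu":[52,78,58,89,62],"lcg":{"g":58,"m":75}}}
After op 2 (remove /ad/vms/2): {"ad":{"mw":{"gto":53,"l":55},"pt":[24,35,7],"vms":[30,32,63,70,84],"zzg":{"ef":22,"r":51,"ry":19}},"lr":[[41,24,14,7],{"bea":25,"eeb":8,"gup":93,"lu":28}],"w":{"e":[39,74,83],"iu":[52,78,58,89,62],"lcg":{"g":58,"m":75}}}
After op 3 (add /w/e/0 45): {"ad":{"mw":{"gto":53,"l":55},"pt":[24,35,7],"vms":[30,32,63,70,84],"zzg":{"ef":22,"r":51,"ry":19}},"lr":[[41,24,14,7],{"bea":25,"eeb":8,"gup":93,"lu":28}],"w":{"e":[45,39,74,83],"iu":[52,78,58,89,62],"lcg":{"g":58,"m":75}}}
After op 4 (add /w/y 87): {"ad":{"mw":{"gto":53,"l":55},"pt":[24,35,7],"vms":[30,32,63,70,84],"zzg":{"ef":22,"r":51,"ry":19}},"lr":[[41,24,14,7],{"bea":25,"eeb":8,"gup":93,"lu":28}],"w":{"e":[45,39,74,83],"iu":[52,78,58,89,62],"lcg":{"g":58,"m":75},"y":87}}
After op 5 (add /ad/vms/1 43): {"ad":{"mw":{"gto":53,"l":55},"pt":[24,35,7],"vms":[30,43,32,63,70,84],"zzg":{"ef":22,"r":51,"ry":19}},"lr":[[41,24,14,7],{"bea":25,"eeb":8,"gup":93,"lu":28}],"w":{"e":[45,39,74,83],"iu":[52,78,58,89,62],"lcg":{"g":58,"m":75},"y":87}}
After op 6 (replace /w 47): {"ad":{"mw":{"gto":53,"l":55},"pt":[24,35,7],"vms":[30,43,32,63,70,84],"zzg":{"ef":22,"r":51,"ry":19}},"lr":[[41,24,14,7],{"bea":25,"eeb":8,"gup":93,"lu":28}],"w":47}
After op 7 (add /ad/zzg/mwb 5): {"ad":{"mw":{"gto":53,"l":55},"pt":[24,35,7],"vms":[30,43,32,63,70,84],"zzg":{"ef":22,"mwb":5,"r":51,"ry":19}},"lr":[[41,24,14,7],{"bea":25,"eeb":8,"gup":93,"lu":28}],"w":47}
After op 8 (remove /lr/0/3): {"ad":{"mw":{"gto":53,"l":55},"pt":[24,35,7],"vms":[30,43,32,63,70,84],"zzg":{"ef":22,"mwb":5,"r":51,"ry":19}},"lr":[[41,24,14],{"bea":25,"eeb":8,"gup":93,"lu":28}],"w":47}
After op 9 (remove /lr/0/0): {"ad":{"mw":{"gto":53,"l":55},"pt":[24,35,7],"vms":[30,43,32,63,70,84],"zzg":{"ef":22,"mwb":5,"r":51,"ry":19}},"lr":[[24,14],{"bea":25,"eeb":8,"gup":93,"lu":28}],"w":47}
After op 10 (replace /lr/1/bea 93): {"ad":{"mw":{"gto":53,"l":55},"pt":[24,35,7],"vms":[30,43,32,63,70,84],"zzg":{"ef":22,"mwb":5,"r":51,"ry":19}},"lr":[[24,14],{"bea":93,"eeb":8,"gup":93,"lu":28}],"w":47}
After op 11 (replace /ad/mw/gto 64): {"ad":{"mw":{"gto":64,"l":55},"pt":[24,35,7],"vms":[30,43,32,63,70,84],"zzg":{"ef":22,"mwb":5,"r":51,"ry":19}},"lr":[[24,14],{"bea":93,"eeb":8,"gup":93,"lu":28}],"w":47}
After op 12 (remove /lr/1/bea): {"ad":{"mw":{"gto":64,"l":55},"pt":[24,35,7],"vms":[30,43,32,63,70,84],"zzg":{"ef":22,"mwb":5,"r":51,"ry":19}},"lr":[[24,14],{"eeb":8,"gup":93,"lu":28}],"w":47}
After op 13 (replace /ad/vms/4 86): {"ad":{"mw":{"gto":64,"l":55},"pt":[24,35,7],"vms":[30,43,32,63,86,84],"zzg":{"ef":22,"mwb":5,"r":51,"ry":19}},"lr":[[24,14],{"eeb":8,"gup":93,"lu":28}],"w":47}
After op 14 (replace /ad/zzg 38): {"ad":{"mw":{"gto":64,"l":55},"pt":[24,35,7],"vms":[30,43,32,63,86,84],"zzg":38},"lr":[[24,14],{"eeb":8,"gup":93,"lu":28}],"w":47}
After op 15 (replace /ad/pt 8): {"ad":{"mw":{"gto":64,"l":55},"pt":8,"vms":[30,43,32,63,86,84],"zzg":38},"lr":[[24,14],{"eeb":8,"gup":93,"lu":28}],"w":47}
After op 16 (add /lr/2 66): {"ad":{"mw":{"gto":64,"l":55},"pt":8,"vms":[30,43,32,63,86,84],"zzg":38},"lr":[[24,14],{"eeb":8,"gup":93,"lu":28},66],"w":47}
After op 17 (replace /ad/mw/gto 44): {"ad":{"mw":{"gto":44,"l":55},"pt":8,"vms":[30,43,32,63,86,84],"zzg":38},"lr":[[24,14],{"eeb":8,"gup":93,"lu":28},66],"w":47}
After op 18 (remove /ad/vms/2): {"ad":{"mw":{"gto":44,"l":55},"pt":8,"vms":[30,43,63,86,84],"zzg":38},"lr":[[24,14],{"eeb":8,"gup":93,"lu":28},66],"w":47}
After op 19 (replace /ad 77): {"ad":77,"lr":[[24,14],{"eeb":8,"gup":93,"lu":28},66],"w":47}
After op 20 (add /lr/2 65): {"ad":77,"lr":[[24,14],{"eeb":8,"gup":93,"lu":28},65,66],"w":47}
After op 21 (add /tb 45): {"ad":77,"lr":[[24,14],{"eeb":8,"gup":93,"lu":28},65,66],"tb":45,"w":47}
After op 22 (replace /lr/0/1 43): {"ad":77,"lr":[[24,43],{"eeb":8,"gup":93,"lu":28},65,66],"tb":45,"w":47}
After op 23 (add /lr/1/w 10): {"ad":77,"lr":[[24,43],{"eeb":8,"gup":93,"lu":28,"w":10},65,66],"tb":45,"w":47}
After op 24 (replace /lr/1/w 77): {"ad":77,"lr":[[24,43],{"eeb":8,"gup":93,"lu":28,"w":77},65,66],"tb":45,"w":47}
After op 25 (add /w 43): {"ad":77,"lr":[[24,43],{"eeb":8,"gup":93,"lu":28,"w":77},65,66],"tb":45,"w":43}

Answer: {"ad":77,"lr":[[24,43],{"eeb":8,"gup":93,"lu":28,"w":77},65,66],"tb":45,"w":43}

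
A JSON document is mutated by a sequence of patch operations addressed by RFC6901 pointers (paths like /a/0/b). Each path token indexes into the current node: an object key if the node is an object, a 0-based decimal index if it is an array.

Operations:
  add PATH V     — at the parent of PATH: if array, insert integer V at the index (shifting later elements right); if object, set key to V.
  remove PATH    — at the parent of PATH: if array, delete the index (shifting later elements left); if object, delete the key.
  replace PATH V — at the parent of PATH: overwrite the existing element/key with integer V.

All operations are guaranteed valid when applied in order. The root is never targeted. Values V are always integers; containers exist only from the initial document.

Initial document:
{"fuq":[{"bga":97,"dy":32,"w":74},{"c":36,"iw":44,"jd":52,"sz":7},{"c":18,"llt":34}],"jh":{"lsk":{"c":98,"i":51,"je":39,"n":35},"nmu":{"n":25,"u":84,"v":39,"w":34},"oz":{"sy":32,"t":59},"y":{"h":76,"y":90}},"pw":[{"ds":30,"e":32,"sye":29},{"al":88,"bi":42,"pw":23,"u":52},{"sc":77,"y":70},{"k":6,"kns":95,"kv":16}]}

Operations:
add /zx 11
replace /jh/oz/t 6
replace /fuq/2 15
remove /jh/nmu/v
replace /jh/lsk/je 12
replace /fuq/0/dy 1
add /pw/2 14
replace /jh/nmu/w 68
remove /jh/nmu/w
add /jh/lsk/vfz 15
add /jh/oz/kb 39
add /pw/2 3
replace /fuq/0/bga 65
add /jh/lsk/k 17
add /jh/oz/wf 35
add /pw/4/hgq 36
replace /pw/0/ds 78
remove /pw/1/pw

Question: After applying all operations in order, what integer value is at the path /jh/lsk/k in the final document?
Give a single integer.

Answer: 17

Derivation:
After op 1 (add /zx 11): {"fuq":[{"bga":97,"dy":32,"w":74},{"c":36,"iw":44,"jd":52,"sz":7},{"c":18,"llt":34}],"jh":{"lsk":{"c":98,"i":51,"je":39,"n":35},"nmu":{"n":25,"u":84,"v":39,"w":34},"oz":{"sy":32,"t":59},"y":{"h":76,"y":90}},"pw":[{"ds":30,"e":32,"sye":29},{"al":88,"bi":42,"pw":23,"u":52},{"sc":77,"y":70},{"k":6,"kns":95,"kv":16}],"zx":11}
After op 2 (replace /jh/oz/t 6): {"fuq":[{"bga":97,"dy":32,"w":74},{"c":36,"iw":44,"jd":52,"sz":7},{"c":18,"llt":34}],"jh":{"lsk":{"c":98,"i":51,"je":39,"n":35},"nmu":{"n":25,"u":84,"v":39,"w":34},"oz":{"sy":32,"t":6},"y":{"h":76,"y":90}},"pw":[{"ds":30,"e":32,"sye":29},{"al":88,"bi":42,"pw":23,"u":52},{"sc":77,"y":70},{"k":6,"kns":95,"kv":16}],"zx":11}
After op 3 (replace /fuq/2 15): {"fuq":[{"bga":97,"dy":32,"w":74},{"c":36,"iw":44,"jd":52,"sz":7},15],"jh":{"lsk":{"c":98,"i":51,"je":39,"n":35},"nmu":{"n":25,"u":84,"v":39,"w":34},"oz":{"sy":32,"t":6},"y":{"h":76,"y":90}},"pw":[{"ds":30,"e":32,"sye":29},{"al":88,"bi":42,"pw":23,"u":52},{"sc":77,"y":70},{"k":6,"kns":95,"kv":16}],"zx":11}
After op 4 (remove /jh/nmu/v): {"fuq":[{"bga":97,"dy":32,"w":74},{"c":36,"iw":44,"jd":52,"sz":7},15],"jh":{"lsk":{"c":98,"i":51,"je":39,"n":35},"nmu":{"n":25,"u":84,"w":34},"oz":{"sy":32,"t":6},"y":{"h":76,"y":90}},"pw":[{"ds":30,"e":32,"sye":29},{"al":88,"bi":42,"pw":23,"u":52},{"sc":77,"y":70},{"k":6,"kns":95,"kv":16}],"zx":11}
After op 5 (replace /jh/lsk/je 12): {"fuq":[{"bga":97,"dy":32,"w":74},{"c":36,"iw":44,"jd":52,"sz":7},15],"jh":{"lsk":{"c":98,"i":51,"je":12,"n":35},"nmu":{"n":25,"u":84,"w":34},"oz":{"sy":32,"t":6},"y":{"h":76,"y":90}},"pw":[{"ds":30,"e":32,"sye":29},{"al":88,"bi":42,"pw":23,"u":52},{"sc":77,"y":70},{"k":6,"kns":95,"kv":16}],"zx":11}
After op 6 (replace /fuq/0/dy 1): {"fuq":[{"bga":97,"dy":1,"w":74},{"c":36,"iw":44,"jd":52,"sz":7},15],"jh":{"lsk":{"c":98,"i":51,"je":12,"n":35},"nmu":{"n":25,"u":84,"w":34},"oz":{"sy":32,"t":6},"y":{"h":76,"y":90}},"pw":[{"ds":30,"e":32,"sye":29},{"al":88,"bi":42,"pw":23,"u":52},{"sc":77,"y":70},{"k":6,"kns":95,"kv":16}],"zx":11}
After op 7 (add /pw/2 14): {"fuq":[{"bga":97,"dy":1,"w":74},{"c":36,"iw":44,"jd":52,"sz":7},15],"jh":{"lsk":{"c":98,"i":51,"je":12,"n":35},"nmu":{"n":25,"u":84,"w":34},"oz":{"sy":32,"t":6},"y":{"h":76,"y":90}},"pw":[{"ds":30,"e":32,"sye":29},{"al":88,"bi":42,"pw":23,"u":52},14,{"sc":77,"y":70},{"k":6,"kns":95,"kv":16}],"zx":11}
After op 8 (replace /jh/nmu/w 68): {"fuq":[{"bga":97,"dy":1,"w":74},{"c":36,"iw":44,"jd":52,"sz":7},15],"jh":{"lsk":{"c":98,"i":51,"je":12,"n":35},"nmu":{"n":25,"u":84,"w":68},"oz":{"sy":32,"t":6},"y":{"h":76,"y":90}},"pw":[{"ds":30,"e":32,"sye":29},{"al":88,"bi":42,"pw":23,"u":52},14,{"sc":77,"y":70},{"k":6,"kns":95,"kv":16}],"zx":11}
After op 9 (remove /jh/nmu/w): {"fuq":[{"bga":97,"dy":1,"w":74},{"c":36,"iw":44,"jd":52,"sz":7},15],"jh":{"lsk":{"c":98,"i":51,"je":12,"n":35},"nmu":{"n":25,"u":84},"oz":{"sy":32,"t":6},"y":{"h":76,"y":90}},"pw":[{"ds":30,"e":32,"sye":29},{"al":88,"bi":42,"pw":23,"u":52},14,{"sc":77,"y":70},{"k":6,"kns":95,"kv":16}],"zx":11}
After op 10 (add /jh/lsk/vfz 15): {"fuq":[{"bga":97,"dy":1,"w":74},{"c":36,"iw":44,"jd":52,"sz":7},15],"jh":{"lsk":{"c":98,"i":51,"je":12,"n":35,"vfz":15},"nmu":{"n":25,"u":84},"oz":{"sy":32,"t":6},"y":{"h":76,"y":90}},"pw":[{"ds":30,"e":32,"sye":29},{"al":88,"bi":42,"pw":23,"u":52},14,{"sc":77,"y":70},{"k":6,"kns":95,"kv":16}],"zx":11}
After op 11 (add /jh/oz/kb 39): {"fuq":[{"bga":97,"dy":1,"w":74},{"c":36,"iw":44,"jd":52,"sz":7},15],"jh":{"lsk":{"c":98,"i":51,"je":12,"n":35,"vfz":15},"nmu":{"n":25,"u":84},"oz":{"kb":39,"sy":32,"t":6},"y":{"h":76,"y":90}},"pw":[{"ds":30,"e":32,"sye":29},{"al":88,"bi":42,"pw":23,"u":52},14,{"sc":77,"y":70},{"k":6,"kns":95,"kv":16}],"zx":11}
After op 12 (add /pw/2 3): {"fuq":[{"bga":97,"dy":1,"w":74},{"c":36,"iw":44,"jd":52,"sz":7},15],"jh":{"lsk":{"c":98,"i":51,"je":12,"n":35,"vfz":15},"nmu":{"n":25,"u":84},"oz":{"kb":39,"sy":32,"t":6},"y":{"h":76,"y":90}},"pw":[{"ds":30,"e":32,"sye":29},{"al":88,"bi":42,"pw":23,"u":52},3,14,{"sc":77,"y":70},{"k":6,"kns":95,"kv":16}],"zx":11}
After op 13 (replace /fuq/0/bga 65): {"fuq":[{"bga":65,"dy":1,"w":74},{"c":36,"iw":44,"jd":52,"sz":7},15],"jh":{"lsk":{"c":98,"i":51,"je":12,"n":35,"vfz":15},"nmu":{"n":25,"u":84},"oz":{"kb":39,"sy":32,"t":6},"y":{"h":76,"y":90}},"pw":[{"ds":30,"e":32,"sye":29},{"al":88,"bi":42,"pw":23,"u":52},3,14,{"sc":77,"y":70},{"k":6,"kns":95,"kv":16}],"zx":11}
After op 14 (add /jh/lsk/k 17): {"fuq":[{"bga":65,"dy":1,"w":74},{"c":36,"iw":44,"jd":52,"sz":7},15],"jh":{"lsk":{"c":98,"i":51,"je":12,"k":17,"n":35,"vfz":15},"nmu":{"n":25,"u":84},"oz":{"kb":39,"sy":32,"t":6},"y":{"h":76,"y":90}},"pw":[{"ds":30,"e":32,"sye":29},{"al":88,"bi":42,"pw":23,"u":52},3,14,{"sc":77,"y":70},{"k":6,"kns":95,"kv":16}],"zx":11}
After op 15 (add /jh/oz/wf 35): {"fuq":[{"bga":65,"dy":1,"w":74},{"c":36,"iw":44,"jd":52,"sz":7},15],"jh":{"lsk":{"c":98,"i":51,"je":12,"k":17,"n":35,"vfz":15},"nmu":{"n":25,"u":84},"oz":{"kb":39,"sy":32,"t":6,"wf":35},"y":{"h":76,"y":90}},"pw":[{"ds":30,"e":32,"sye":29},{"al":88,"bi":42,"pw":23,"u":52},3,14,{"sc":77,"y":70},{"k":6,"kns":95,"kv":16}],"zx":11}
After op 16 (add /pw/4/hgq 36): {"fuq":[{"bga":65,"dy":1,"w":74},{"c":36,"iw":44,"jd":52,"sz":7},15],"jh":{"lsk":{"c":98,"i":51,"je":12,"k":17,"n":35,"vfz":15},"nmu":{"n":25,"u":84},"oz":{"kb":39,"sy":32,"t":6,"wf":35},"y":{"h":76,"y":90}},"pw":[{"ds":30,"e":32,"sye":29},{"al":88,"bi":42,"pw":23,"u":52},3,14,{"hgq":36,"sc":77,"y":70},{"k":6,"kns":95,"kv":16}],"zx":11}
After op 17 (replace /pw/0/ds 78): {"fuq":[{"bga":65,"dy":1,"w":74},{"c":36,"iw":44,"jd":52,"sz":7},15],"jh":{"lsk":{"c":98,"i":51,"je":12,"k":17,"n":35,"vfz":15},"nmu":{"n":25,"u":84},"oz":{"kb":39,"sy":32,"t":6,"wf":35},"y":{"h":76,"y":90}},"pw":[{"ds":78,"e":32,"sye":29},{"al":88,"bi":42,"pw":23,"u":52},3,14,{"hgq":36,"sc":77,"y":70},{"k":6,"kns":95,"kv":16}],"zx":11}
After op 18 (remove /pw/1/pw): {"fuq":[{"bga":65,"dy":1,"w":74},{"c":36,"iw":44,"jd":52,"sz":7},15],"jh":{"lsk":{"c":98,"i":51,"je":12,"k":17,"n":35,"vfz":15},"nmu":{"n":25,"u":84},"oz":{"kb":39,"sy":32,"t":6,"wf":35},"y":{"h":76,"y":90}},"pw":[{"ds":78,"e":32,"sye":29},{"al":88,"bi":42,"u":52},3,14,{"hgq":36,"sc":77,"y":70},{"k":6,"kns":95,"kv":16}],"zx":11}
Value at /jh/lsk/k: 17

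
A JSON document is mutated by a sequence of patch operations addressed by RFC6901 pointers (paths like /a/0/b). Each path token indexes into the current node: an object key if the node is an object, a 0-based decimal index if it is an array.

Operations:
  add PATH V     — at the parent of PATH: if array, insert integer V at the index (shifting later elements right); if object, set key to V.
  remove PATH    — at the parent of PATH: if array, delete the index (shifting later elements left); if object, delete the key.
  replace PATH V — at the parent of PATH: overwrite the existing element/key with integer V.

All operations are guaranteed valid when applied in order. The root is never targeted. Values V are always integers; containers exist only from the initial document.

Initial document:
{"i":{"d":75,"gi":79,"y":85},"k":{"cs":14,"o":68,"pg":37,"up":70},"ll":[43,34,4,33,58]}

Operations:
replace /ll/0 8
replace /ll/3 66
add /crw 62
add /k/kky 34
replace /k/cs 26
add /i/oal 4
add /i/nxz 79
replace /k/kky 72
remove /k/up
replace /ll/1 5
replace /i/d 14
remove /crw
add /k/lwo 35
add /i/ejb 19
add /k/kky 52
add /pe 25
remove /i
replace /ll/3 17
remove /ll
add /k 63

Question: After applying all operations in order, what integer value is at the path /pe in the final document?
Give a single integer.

Answer: 25

Derivation:
After op 1 (replace /ll/0 8): {"i":{"d":75,"gi":79,"y":85},"k":{"cs":14,"o":68,"pg":37,"up":70},"ll":[8,34,4,33,58]}
After op 2 (replace /ll/3 66): {"i":{"d":75,"gi":79,"y":85},"k":{"cs":14,"o":68,"pg":37,"up":70},"ll":[8,34,4,66,58]}
After op 3 (add /crw 62): {"crw":62,"i":{"d":75,"gi":79,"y":85},"k":{"cs":14,"o":68,"pg":37,"up":70},"ll":[8,34,4,66,58]}
After op 4 (add /k/kky 34): {"crw":62,"i":{"d":75,"gi":79,"y":85},"k":{"cs":14,"kky":34,"o":68,"pg":37,"up":70},"ll":[8,34,4,66,58]}
After op 5 (replace /k/cs 26): {"crw":62,"i":{"d":75,"gi":79,"y":85},"k":{"cs":26,"kky":34,"o":68,"pg":37,"up":70},"ll":[8,34,4,66,58]}
After op 6 (add /i/oal 4): {"crw":62,"i":{"d":75,"gi":79,"oal":4,"y":85},"k":{"cs":26,"kky":34,"o":68,"pg":37,"up":70},"ll":[8,34,4,66,58]}
After op 7 (add /i/nxz 79): {"crw":62,"i":{"d":75,"gi":79,"nxz":79,"oal":4,"y":85},"k":{"cs":26,"kky":34,"o":68,"pg":37,"up":70},"ll":[8,34,4,66,58]}
After op 8 (replace /k/kky 72): {"crw":62,"i":{"d":75,"gi":79,"nxz":79,"oal":4,"y":85},"k":{"cs":26,"kky":72,"o":68,"pg":37,"up":70},"ll":[8,34,4,66,58]}
After op 9 (remove /k/up): {"crw":62,"i":{"d":75,"gi":79,"nxz":79,"oal":4,"y":85},"k":{"cs":26,"kky":72,"o":68,"pg":37},"ll":[8,34,4,66,58]}
After op 10 (replace /ll/1 5): {"crw":62,"i":{"d":75,"gi":79,"nxz":79,"oal":4,"y":85},"k":{"cs":26,"kky":72,"o":68,"pg":37},"ll":[8,5,4,66,58]}
After op 11 (replace /i/d 14): {"crw":62,"i":{"d":14,"gi":79,"nxz":79,"oal":4,"y":85},"k":{"cs":26,"kky":72,"o":68,"pg":37},"ll":[8,5,4,66,58]}
After op 12 (remove /crw): {"i":{"d":14,"gi":79,"nxz":79,"oal":4,"y":85},"k":{"cs":26,"kky":72,"o":68,"pg":37},"ll":[8,5,4,66,58]}
After op 13 (add /k/lwo 35): {"i":{"d":14,"gi":79,"nxz":79,"oal":4,"y":85},"k":{"cs":26,"kky":72,"lwo":35,"o":68,"pg":37},"ll":[8,5,4,66,58]}
After op 14 (add /i/ejb 19): {"i":{"d":14,"ejb":19,"gi":79,"nxz":79,"oal":4,"y":85},"k":{"cs":26,"kky":72,"lwo":35,"o":68,"pg":37},"ll":[8,5,4,66,58]}
After op 15 (add /k/kky 52): {"i":{"d":14,"ejb":19,"gi":79,"nxz":79,"oal":4,"y":85},"k":{"cs":26,"kky":52,"lwo":35,"o":68,"pg":37},"ll":[8,5,4,66,58]}
After op 16 (add /pe 25): {"i":{"d":14,"ejb":19,"gi":79,"nxz":79,"oal":4,"y":85},"k":{"cs":26,"kky":52,"lwo":35,"o":68,"pg":37},"ll":[8,5,4,66,58],"pe":25}
After op 17 (remove /i): {"k":{"cs":26,"kky":52,"lwo":35,"o":68,"pg":37},"ll":[8,5,4,66,58],"pe":25}
After op 18 (replace /ll/3 17): {"k":{"cs":26,"kky":52,"lwo":35,"o":68,"pg":37},"ll":[8,5,4,17,58],"pe":25}
After op 19 (remove /ll): {"k":{"cs":26,"kky":52,"lwo":35,"o":68,"pg":37},"pe":25}
After op 20 (add /k 63): {"k":63,"pe":25}
Value at /pe: 25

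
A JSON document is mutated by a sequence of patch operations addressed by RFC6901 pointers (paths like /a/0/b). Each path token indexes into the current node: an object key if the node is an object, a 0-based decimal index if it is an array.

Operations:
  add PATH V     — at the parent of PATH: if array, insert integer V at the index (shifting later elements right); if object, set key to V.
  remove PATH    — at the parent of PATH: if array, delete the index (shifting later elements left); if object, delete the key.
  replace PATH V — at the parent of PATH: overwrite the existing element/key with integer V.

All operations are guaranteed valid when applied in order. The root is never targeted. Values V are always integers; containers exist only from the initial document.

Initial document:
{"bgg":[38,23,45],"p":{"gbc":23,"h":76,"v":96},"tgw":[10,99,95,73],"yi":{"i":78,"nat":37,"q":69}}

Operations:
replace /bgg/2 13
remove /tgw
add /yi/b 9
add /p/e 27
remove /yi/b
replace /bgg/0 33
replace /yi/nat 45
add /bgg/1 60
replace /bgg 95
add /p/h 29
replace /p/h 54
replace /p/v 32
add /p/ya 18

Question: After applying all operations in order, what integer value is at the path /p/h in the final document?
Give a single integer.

Answer: 54

Derivation:
After op 1 (replace /bgg/2 13): {"bgg":[38,23,13],"p":{"gbc":23,"h":76,"v":96},"tgw":[10,99,95,73],"yi":{"i":78,"nat":37,"q":69}}
After op 2 (remove /tgw): {"bgg":[38,23,13],"p":{"gbc":23,"h":76,"v":96},"yi":{"i":78,"nat":37,"q":69}}
After op 3 (add /yi/b 9): {"bgg":[38,23,13],"p":{"gbc":23,"h":76,"v":96},"yi":{"b":9,"i":78,"nat":37,"q":69}}
After op 4 (add /p/e 27): {"bgg":[38,23,13],"p":{"e":27,"gbc":23,"h":76,"v":96},"yi":{"b":9,"i":78,"nat":37,"q":69}}
After op 5 (remove /yi/b): {"bgg":[38,23,13],"p":{"e":27,"gbc":23,"h":76,"v":96},"yi":{"i":78,"nat":37,"q":69}}
After op 6 (replace /bgg/0 33): {"bgg":[33,23,13],"p":{"e":27,"gbc":23,"h":76,"v":96},"yi":{"i":78,"nat":37,"q":69}}
After op 7 (replace /yi/nat 45): {"bgg":[33,23,13],"p":{"e":27,"gbc":23,"h":76,"v":96},"yi":{"i":78,"nat":45,"q":69}}
After op 8 (add /bgg/1 60): {"bgg":[33,60,23,13],"p":{"e":27,"gbc":23,"h":76,"v":96},"yi":{"i":78,"nat":45,"q":69}}
After op 9 (replace /bgg 95): {"bgg":95,"p":{"e":27,"gbc":23,"h":76,"v":96},"yi":{"i":78,"nat":45,"q":69}}
After op 10 (add /p/h 29): {"bgg":95,"p":{"e":27,"gbc":23,"h":29,"v":96},"yi":{"i":78,"nat":45,"q":69}}
After op 11 (replace /p/h 54): {"bgg":95,"p":{"e":27,"gbc":23,"h":54,"v":96},"yi":{"i":78,"nat":45,"q":69}}
After op 12 (replace /p/v 32): {"bgg":95,"p":{"e":27,"gbc":23,"h":54,"v":32},"yi":{"i":78,"nat":45,"q":69}}
After op 13 (add /p/ya 18): {"bgg":95,"p":{"e":27,"gbc":23,"h":54,"v":32,"ya":18},"yi":{"i":78,"nat":45,"q":69}}
Value at /p/h: 54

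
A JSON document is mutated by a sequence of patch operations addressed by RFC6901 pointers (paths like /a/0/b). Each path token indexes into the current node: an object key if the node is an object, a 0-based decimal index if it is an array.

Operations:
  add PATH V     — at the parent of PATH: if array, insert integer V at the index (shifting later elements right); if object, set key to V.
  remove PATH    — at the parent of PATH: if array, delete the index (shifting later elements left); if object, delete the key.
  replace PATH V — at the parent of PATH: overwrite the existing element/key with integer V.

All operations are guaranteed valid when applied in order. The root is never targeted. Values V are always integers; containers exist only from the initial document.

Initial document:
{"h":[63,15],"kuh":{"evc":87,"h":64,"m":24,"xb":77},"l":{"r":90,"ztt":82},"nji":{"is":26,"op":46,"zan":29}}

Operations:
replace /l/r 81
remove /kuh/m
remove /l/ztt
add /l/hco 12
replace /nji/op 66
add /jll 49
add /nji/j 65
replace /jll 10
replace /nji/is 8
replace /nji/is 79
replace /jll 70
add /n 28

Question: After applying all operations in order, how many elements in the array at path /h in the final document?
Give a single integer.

After op 1 (replace /l/r 81): {"h":[63,15],"kuh":{"evc":87,"h":64,"m":24,"xb":77},"l":{"r":81,"ztt":82},"nji":{"is":26,"op":46,"zan":29}}
After op 2 (remove /kuh/m): {"h":[63,15],"kuh":{"evc":87,"h":64,"xb":77},"l":{"r":81,"ztt":82},"nji":{"is":26,"op":46,"zan":29}}
After op 3 (remove /l/ztt): {"h":[63,15],"kuh":{"evc":87,"h":64,"xb":77},"l":{"r":81},"nji":{"is":26,"op":46,"zan":29}}
After op 4 (add /l/hco 12): {"h":[63,15],"kuh":{"evc":87,"h":64,"xb":77},"l":{"hco":12,"r":81},"nji":{"is":26,"op":46,"zan":29}}
After op 5 (replace /nji/op 66): {"h":[63,15],"kuh":{"evc":87,"h":64,"xb":77},"l":{"hco":12,"r":81},"nji":{"is":26,"op":66,"zan":29}}
After op 6 (add /jll 49): {"h":[63,15],"jll":49,"kuh":{"evc":87,"h":64,"xb":77},"l":{"hco":12,"r":81},"nji":{"is":26,"op":66,"zan":29}}
After op 7 (add /nji/j 65): {"h":[63,15],"jll":49,"kuh":{"evc":87,"h":64,"xb":77},"l":{"hco":12,"r":81},"nji":{"is":26,"j":65,"op":66,"zan":29}}
After op 8 (replace /jll 10): {"h":[63,15],"jll":10,"kuh":{"evc":87,"h":64,"xb":77},"l":{"hco":12,"r":81},"nji":{"is":26,"j":65,"op":66,"zan":29}}
After op 9 (replace /nji/is 8): {"h":[63,15],"jll":10,"kuh":{"evc":87,"h":64,"xb":77},"l":{"hco":12,"r":81},"nji":{"is":8,"j":65,"op":66,"zan":29}}
After op 10 (replace /nji/is 79): {"h":[63,15],"jll":10,"kuh":{"evc":87,"h":64,"xb":77},"l":{"hco":12,"r":81},"nji":{"is":79,"j":65,"op":66,"zan":29}}
After op 11 (replace /jll 70): {"h":[63,15],"jll":70,"kuh":{"evc":87,"h":64,"xb":77},"l":{"hco":12,"r":81},"nji":{"is":79,"j":65,"op":66,"zan":29}}
After op 12 (add /n 28): {"h":[63,15],"jll":70,"kuh":{"evc":87,"h":64,"xb":77},"l":{"hco":12,"r":81},"n":28,"nji":{"is":79,"j":65,"op":66,"zan":29}}
Size at path /h: 2

Answer: 2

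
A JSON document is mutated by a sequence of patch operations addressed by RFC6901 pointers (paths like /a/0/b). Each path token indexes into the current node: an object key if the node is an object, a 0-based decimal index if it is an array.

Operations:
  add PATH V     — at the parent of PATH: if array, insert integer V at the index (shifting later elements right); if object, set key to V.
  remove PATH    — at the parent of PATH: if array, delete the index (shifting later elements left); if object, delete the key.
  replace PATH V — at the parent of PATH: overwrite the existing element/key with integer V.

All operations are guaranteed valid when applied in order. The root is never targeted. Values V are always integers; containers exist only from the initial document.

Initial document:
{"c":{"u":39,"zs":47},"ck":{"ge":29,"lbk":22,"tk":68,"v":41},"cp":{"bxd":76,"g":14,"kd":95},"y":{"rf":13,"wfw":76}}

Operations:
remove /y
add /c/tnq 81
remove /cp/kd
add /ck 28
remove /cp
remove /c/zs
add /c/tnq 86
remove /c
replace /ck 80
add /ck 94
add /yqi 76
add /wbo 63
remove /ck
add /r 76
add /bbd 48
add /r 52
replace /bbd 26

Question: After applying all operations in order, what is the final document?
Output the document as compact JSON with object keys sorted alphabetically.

After op 1 (remove /y): {"c":{"u":39,"zs":47},"ck":{"ge":29,"lbk":22,"tk":68,"v":41},"cp":{"bxd":76,"g":14,"kd":95}}
After op 2 (add /c/tnq 81): {"c":{"tnq":81,"u":39,"zs":47},"ck":{"ge":29,"lbk":22,"tk":68,"v":41},"cp":{"bxd":76,"g":14,"kd":95}}
After op 3 (remove /cp/kd): {"c":{"tnq":81,"u":39,"zs":47},"ck":{"ge":29,"lbk":22,"tk":68,"v":41},"cp":{"bxd":76,"g":14}}
After op 4 (add /ck 28): {"c":{"tnq":81,"u":39,"zs":47},"ck":28,"cp":{"bxd":76,"g":14}}
After op 5 (remove /cp): {"c":{"tnq":81,"u":39,"zs":47},"ck":28}
After op 6 (remove /c/zs): {"c":{"tnq":81,"u":39},"ck":28}
After op 7 (add /c/tnq 86): {"c":{"tnq":86,"u":39},"ck":28}
After op 8 (remove /c): {"ck":28}
After op 9 (replace /ck 80): {"ck":80}
After op 10 (add /ck 94): {"ck":94}
After op 11 (add /yqi 76): {"ck":94,"yqi":76}
After op 12 (add /wbo 63): {"ck":94,"wbo":63,"yqi":76}
After op 13 (remove /ck): {"wbo":63,"yqi":76}
After op 14 (add /r 76): {"r":76,"wbo":63,"yqi":76}
After op 15 (add /bbd 48): {"bbd":48,"r":76,"wbo":63,"yqi":76}
After op 16 (add /r 52): {"bbd":48,"r":52,"wbo":63,"yqi":76}
After op 17 (replace /bbd 26): {"bbd":26,"r":52,"wbo":63,"yqi":76}

Answer: {"bbd":26,"r":52,"wbo":63,"yqi":76}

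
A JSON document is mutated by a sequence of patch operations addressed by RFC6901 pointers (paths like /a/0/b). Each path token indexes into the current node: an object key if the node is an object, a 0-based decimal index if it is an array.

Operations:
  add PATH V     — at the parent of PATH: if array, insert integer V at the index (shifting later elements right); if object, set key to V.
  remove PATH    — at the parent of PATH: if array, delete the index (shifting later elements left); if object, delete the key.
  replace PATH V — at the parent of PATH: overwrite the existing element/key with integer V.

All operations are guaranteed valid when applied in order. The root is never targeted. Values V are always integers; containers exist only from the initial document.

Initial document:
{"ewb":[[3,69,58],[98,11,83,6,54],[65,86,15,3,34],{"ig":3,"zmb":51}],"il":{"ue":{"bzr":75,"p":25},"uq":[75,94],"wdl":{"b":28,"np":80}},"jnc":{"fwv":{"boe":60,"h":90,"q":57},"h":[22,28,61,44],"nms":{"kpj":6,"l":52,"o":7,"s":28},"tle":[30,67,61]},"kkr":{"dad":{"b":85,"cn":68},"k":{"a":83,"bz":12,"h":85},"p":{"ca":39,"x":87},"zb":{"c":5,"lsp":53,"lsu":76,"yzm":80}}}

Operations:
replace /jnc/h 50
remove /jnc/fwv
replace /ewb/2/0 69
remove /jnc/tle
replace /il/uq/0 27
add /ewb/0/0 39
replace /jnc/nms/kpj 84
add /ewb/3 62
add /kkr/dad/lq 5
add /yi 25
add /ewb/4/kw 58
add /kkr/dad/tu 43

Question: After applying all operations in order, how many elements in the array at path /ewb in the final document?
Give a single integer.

After op 1 (replace /jnc/h 50): {"ewb":[[3,69,58],[98,11,83,6,54],[65,86,15,3,34],{"ig":3,"zmb":51}],"il":{"ue":{"bzr":75,"p":25},"uq":[75,94],"wdl":{"b":28,"np":80}},"jnc":{"fwv":{"boe":60,"h":90,"q":57},"h":50,"nms":{"kpj":6,"l":52,"o":7,"s":28},"tle":[30,67,61]},"kkr":{"dad":{"b":85,"cn":68},"k":{"a":83,"bz":12,"h":85},"p":{"ca":39,"x":87},"zb":{"c":5,"lsp":53,"lsu":76,"yzm":80}}}
After op 2 (remove /jnc/fwv): {"ewb":[[3,69,58],[98,11,83,6,54],[65,86,15,3,34],{"ig":3,"zmb":51}],"il":{"ue":{"bzr":75,"p":25},"uq":[75,94],"wdl":{"b":28,"np":80}},"jnc":{"h":50,"nms":{"kpj":6,"l":52,"o":7,"s":28},"tle":[30,67,61]},"kkr":{"dad":{"b":85,"cn":68},"k":{"a":83,"bz":12,"h":85},"p":{"ca":39,"x":87},"zb":{"c":5,"lsp":53,"lsu":76,"yzm":80}}}
After op 3 (replace /ewb/2/0 69): {"ewb":[[3,69,58],[98,11,83,6,54],[69,86,15,3,34],{"ig":3,"zmb":51}],"il":{"ue":{"bzr":75,"p":25},"uq":[75,94],"wdl":{"b":28,"np":80}},"jnc":{"h":50,"nms":{"kpj":6,"l":52,"o":7,"s":28},"tle":[30,67,61]},"kkr":{"dad":{"b":85,"cn":68},"k":{"a":83,"bz":12,"h":85},"p":{"ca":39,"x":87},"zb":{"c":5,"lsp":53,"lsu":76,"yzm":80}}}
After op 4 (remove /jnc/tle): {"ewb":[[3,69,58],[98,11,83,6,54],[69,86,15,3,34],{"ig":3,"zmb":51}],"il":{"ue":{"bzr":75,"p":25},"uq":[75,94],"wdl":{"b":28,"np":80}},"jnc":{"h":50,"nms":{"kpj":6,"l":52,"o":7,"s":28}},"kkr":{"dad":{"b":85,"cn":68},"k":{"a":83,"bz":12,"h":85},"p":{"ca":39,"x":87},"zb":{"c":5,"lsp":53,"lsu":76,"yzm":80}}}
After op 5 (replace /il/uq/0 27): {"ewb":[[3,69,58],[98,11,83,6,54],[69,86,15,3,34],{"ig":3,"zmb":51}],"il":{"ue":{"bzr":75,"p":25},"uq":[27,94],"wdl":{"b":28,"np":80}},"jnc":{"h":50,"nms":{"kpj":6,"l":52,"o":7,"s":28}},"kkr":{"dad":{"b":85,"cn":68},"k":{"a":83,"bz":12,"h":85},"p":{"ca":39,"x":87},"zb":{"c":5,"lsp":53,"lsu":76,"yzm":80}}}
After op 6 (add /ewb/0/0 39): {"ewb":[[39,3,69,58],[98,11,83,6,54],[69,86,15,3,34],{"ig":3,"zmb":51}],"il":{"ue":{"bzr":75,"p":25},"uq":[27,94],"wdl":{"b":28,"np":80}},"jnc":{"h":50,"nms":{"kpj":6,"l":52,"o":7,"s":28}},"kkr":{"dad":{"b":85,"cn":68},"k":{"a":83,"bz":12,"h":85},"p":{"ca":39,"x":87},"zb":{"c":5,"lsp":53,"lsu":76,"yzm":80}}}
After op 7 (replace /jnc/nms/kpj 84): {"ewb":[[39,3,69,58],[98,11,83,6,54],[69,86,15,3,34],{"ig":3,"zmb":51}],"il":{"ue":{"bzr":75,"p":25},"uq":[27,94],"wdl":{"b":28,"np":80}},"jnc":{"h":50,"nms":{"kpj":84,"l":52,"o":7,"s":28}},"kkr":{"dad":{"b":85,"cn":68},"k":{"a":83,"bz":12,"h":85},"p":{"ca":39,"x":87},"zb":{"c":5,"lsp":53,"lsu":76,"yzm":80}}}
After op 8 (add /ewb/3 62): {"ewb":[[39,3,69,58],[98,11,83,6,54],[69,86,15,3,34],62,{"ig":3,"zmb":51}],"il":{"ue":{"bzr":75,"p":25},"uq":[27,94],"wdl":{"b":28,"np":80}},"jnc":{"h":50,"nms":{"kpj":84,"l":52,"o":7,"s":28}},"kkr":{"dad":{"b":85,"cn":68},"k":{"a":83,"bz":12,"h":85},"p":{"ca":39,"x":87},"zb":{"c":5,"lsp":53,"lsu":76,"yzm":80}}}
After op 9 (add /kkr/dad/lq 5): {"ewb":[[39,3,69,58],[98,11,83,6,54],[69,86,15,3,34],62,{"ig":3,"zmb":51}],"il":{"ue":{"bzr":75,"p":25},"uq":[27,94],"wdl":{"b":28,"np":80}},"jnc":{"h":50,"nms":{"kpj":84,"l":52,"o":7,"s":28}},"kkr":{"dad":{"b":85,"cn":68,"lq":5},"k":{"a":83,"bz":12,"h":85},"p":{"ca":39,"x":87},"zb":{"c":5,"lsp":53,"lsu":76,"yzm":80}}}
After op 10 (add /yi 25): {"ewb":[[39,3,69,58],[98,11,83,6,54],[69,86,15,3,34],62,{"ig":3,"zmb":51}],"il":{"ue":{"bzr":75,"p":25},"uq":[27,94],"wdl":{"b":28,"np":80}},"jnc":{"h":50,"nms":{"kpj":84,"l":52,"o":7,"s":28}},"kkr":{"dad":{"b":85,"cn":68,"lq":5},"k":{"a":83,"bz":12,"h":85},"p":{"ca":39,"x":87},"zb":{"c":5,"lsp":53,"lsu":76,"yzm":80}},"yi":25}
After op 11 (add /ewb/4/kw 58): {"ewb":[[39,3,69,58],[98,11,83,6,54],[69,86,15,3,34],62,{"ig":3,"kw":58,"zmb":51}],"il":{"ue":{"bzr":75,"p":25},"uq":[27,94],"wdl":{"b":28,"np":80}},"jnc":{"h":50,"nms":{"kpj":84,"l":52,"o":7,"s":28}},"kkr":{"dad":{"b":85,"cn":68,"lq":5},"k":{"a":83,"bz":12,"h":85},"p":{"ca":39,"x":87},"zb":{"c":5,"lsp":53,"lsu":76,"yzm":80}},"yi":25}
After op 12 (add /kkr/dad/tu 43): {"ewb":[[39,3,69,58],[98,11,83,6,54],[69,86,15,3,34],62,{"ig":3,"kw":58,"zmb":51}],"il":{"ue":{"bzr":75,"p":25},"uq":[27,94],"wdl":{"b":28,"np":80}},"jnc":{"h":50,"nms":{"kpj":84,"l":52,"o":7,"s":28}},"kkr":{"dad":{"b":85,"cn":68,"lq":5,"tu":43},"k":{"a":83,"bz":12,"h":85},"p":{"ca":39,"x":87},"zb":{"c":5,"lsp":53,"lsu":76,"yzm":80}},"yi":25}
Size at path /ewb: 5

Answer: 5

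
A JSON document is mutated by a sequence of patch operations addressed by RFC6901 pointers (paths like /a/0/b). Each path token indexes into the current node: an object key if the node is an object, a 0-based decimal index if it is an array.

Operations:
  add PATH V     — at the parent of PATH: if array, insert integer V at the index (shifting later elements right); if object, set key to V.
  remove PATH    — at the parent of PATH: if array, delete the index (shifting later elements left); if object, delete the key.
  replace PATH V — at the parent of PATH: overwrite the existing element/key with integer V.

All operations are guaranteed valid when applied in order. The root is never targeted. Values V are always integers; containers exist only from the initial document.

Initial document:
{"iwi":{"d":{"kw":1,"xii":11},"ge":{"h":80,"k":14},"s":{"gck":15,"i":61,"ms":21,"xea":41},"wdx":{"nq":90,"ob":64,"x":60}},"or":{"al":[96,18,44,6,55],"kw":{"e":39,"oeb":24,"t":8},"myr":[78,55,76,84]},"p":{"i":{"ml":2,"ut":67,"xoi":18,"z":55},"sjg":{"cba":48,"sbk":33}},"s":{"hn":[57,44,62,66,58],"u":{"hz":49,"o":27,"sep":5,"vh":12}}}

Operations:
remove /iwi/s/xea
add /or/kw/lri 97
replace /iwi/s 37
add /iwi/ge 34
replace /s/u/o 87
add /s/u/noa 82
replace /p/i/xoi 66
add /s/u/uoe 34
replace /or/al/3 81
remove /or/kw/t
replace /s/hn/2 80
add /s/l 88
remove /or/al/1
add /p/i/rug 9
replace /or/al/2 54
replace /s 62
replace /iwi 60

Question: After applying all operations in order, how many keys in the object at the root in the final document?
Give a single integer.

After op 1 (remove /iwi/s/xea): {"iwi":{"d":{"kw":1,"xii":11},"ge":{"h":80,"k":14},"s":{"gck":15,"i":61,"ms":21},"wdx":{"nq":90,"ob":64,"x":60}},"or":{"al":[96,18,44,6,55],"kw":{"e":39,"oeb":24,"t":8},"myr":[78,55,76,84]},"p":{"i":{"ml":2,"ut":67,"xoi":18,"z":55},"sjg":{"cba":48,"sbk":33}},"s":{"hn":[57,44,62,66,58],"u":{"hz":49,"o":27,"sep":5,"vh":12}}}
After op 2 (add /or/kw/lri 97): {"iwi":{"d":{"kw":1,"xii":11},"ge":{"h":80,"k":14},"s":{"gck":15,"i":61,"ms":21},"wdx":{"nq":90,"ob":64,"x":60}},"or":{"al":[96,18,44,6,55],"kw":{"e":39,"lri":97,"oeb":24,"t":8},"myr":[78,55,76,84]},"p":{"i":{"ml":2,"ut":67,"xoi":18,"z":55},"sjg":{"cba":48,"sbk":33}},"s":{"hn":[57,44,62,66,58],"u":{"hz":49,"o":27,"sep":5,"vh":12}}}
After op 3 (replace /iwi/s 37): {"iwi":{"d":{"kw":1,"xii":11},"ge":{"h":80,"k":14},"s":37,"wdx":{"nq":90,"ob":64,"x":60}},"or":{"al":[96,18,44,6,55],"kw":{"e":39,"lri":97,"oeb":24,"t":8},"myr":[78,55,76,84]},"p":{"i":{"ml":2,"ut":67,"xoi":18,"z":55},"sjg":{"cba":48,"sbk":33}},"s":{"hn":[57,44,62,66,58],"u":{"hz":49,"o":27,"sep":5,"vh":12}}}
After op 4 (add /iwi/ge 34): {"iwi":{"d":{"kw":1,"xii":11},"ge":34,"s":37,"wdx":{"nq":90,"ob":64,"x":60}},"or":{"al":[96,18,44,6,55],"kw":{"e":39,"lri":97,"oeb":24,"t":8},"myr":[78,55,76,84]},"p":{"i":{"ml":2,"ut":67,"xoi":18,"z":55},"sjg":{"cba":48,"sbk":33}},"s":{"hn":[57,44,62,66,58],"u":{"hz":49,"o":27,"sep":5,"vh":12}}}
After op 5 (replace /s/u/o 87): {"iwi":{"d":{"kw":1,"xii":11},"ge":34,"s":37,"wdx":{"nq":90,"ob":64,"x":60}},"or":{"al":[96,18,44,6,55],"kw":{"e":39,"lri":97,"oeb":24,"t":8},"myr":[78,55,76,84]},"p":{"i":{"ml":2,"ut":67,"xoi":18,"z":55},"sjg":{"cba":48,"sbk":33}},"s":{"hn":[57,44,62,66,58],"u":{"hz":49,"o":87,"sep":5,"vh":12}}}
After op 6 (add /s/u/noa 82): {"iwi":{"d":{"kw":1,"xii":11},"ge":34,"s":37,"wdx":{"nq":90,"ob":64,"x":60}},"or":{"al":[96,18,44,6,55],"kw":{"e":39,"lri":97,"oeb":24,"t":8},"myr":[78,55,76,84]},"p":{"i":{"ml":2,"ut":67,"xoi":18,"z":55},"sjg":{"cba":48,"sbk":33}},"s":{"hn":[57,44,62,66,58],"u":{"hz":49,"noa":82,"o":87,"sep":5,"vh":12}}}
After op 7 (replace /p/i/xoi 66): {"iwi":{"d":{"kw":1,"xii":11},"ge":34,"s":37,"wdx":{"nq":90,"ob":64,"x":60}},"or":{"al":[96,18,44,6,55],"kw":{"e":39,"lri":97,"oeb":24,"t":8},"myr":[78,55,76,84]},"p":{"i":{"ml":2,"ut":67,"xoi":66,"z":55},"sjg":{"cba":48,"sbk":33}},"s":{"hn":[57,44,62,66,58],"u":{"hz":49,"noa":82,"o":87,"sep":5,"vh":12}}}
After op 8 (add /s/u/uoe 34): {"iwi":{"d":{"kw":1,"xii":11},"ge":34,"s":37,"wdx":{"nq":90,"ob":64,"x":60}},"or":{"al":[96,18,44,6,55],"kw":{"e":39,"lri":97,"oeb":24,"t":8},"myr":[78,55,76,84]},"p":{"i":{"ml":2,"ut":67,"xoi":66,"z":55},"sjg":{"cba":48,"sbk":33}},"s":{"hn":[57,44,62,66,58],"u":{"hz":49,"noa":82,"o":87,"sep":5,"uoe":34,"vh":12}}}
After op 9 (replace /or/al/3 81): {"iwi":{"d":{"kw":1,"xii":11},"ge":34,"s":37,"wdx":{"nq":90,"ob":64,"x":60}},"or":{"al":[96,18,44,81,55],"kw":{"e":39,"lri":97,"oeb":24,"t":8},"myr":[78,55,76,84]},"p":{"i":{"ml":2,"ut":67,"xoi":66,"z":55},"sjg":{"cba":48,"sbk":33}},"s":{"hn":[57,44,62,66,58],"u":{"hz":49,"noa":82,"o":87,"sep":5,"uoe":34,"vh":12}}}
After op 10 (remove /or/kw/t): {"iwi":{"d":{"kw":1,"xii":11},"ge":34,"s":37,"wdx":{"nq":90,"ob":64,"x":60}},"or":{"al":[96,18,44,81,55],"kw":{"e":39,"lri":97,"oeb":24},"myr":[78,55,76,84]},"p":{"i":{"ml":2,"ut":67,"xoi":66,"z":55},"sjg":{"cba":48,"sbk":33}},"s":{"hn":[57,44,62,66,58],"u":{"hz":49,"noa":82,"o":87,"sep":5,"uoe":34,"vh":12}}}
After op 11 (replace /s/hn/2 80): {"iwi":{"d":{"kw":1,"xii":11},"ge":34,"s":37,"wdx":{"nq":90,"ob":64,"x":60}},"or":{"al":[96,18,44,81,55],"kw":{"e":39,"lri":97,"oeb":24},"myr":[78,55,76,84]},"p":{"i":{"ml":2,"ut":67,"xoi":66,"z":55},"sjg":{"cba":48,"sbk":33}},"s":{"hn":[57,44,80,66,58],"u":{"hz":49,"noa":82,"o":87,"sep":5,"uoe":34,"vh":12}}}
After op 12 (add /s/l 88): {"iwi":{"d":{"kw":1,"xii":11},"ge":34,"s":37,"wdx":{"nq":90,"ob":64,"x":60}},"or":{"al":[96,18,44,81,55],"kw":{"e":39,"lri":97,"oeb":24},"myr":[78,55,76,84]},"p":{"i":{"ml":2,"ut":67,"xoi":66,"z":55},"sjg":{"cba":48,"sbk":33}},"s":{"hn":[57,44,80,66,58],"l":88,"u":{"hz":49,"noa":82,"o":87,"sep":5,"uoe":34,"vh":12}}}
After op 13 (remove /or/al/1): {"iwi":{"d":{"kw":1,"xii":11},"ge":34,"s":37,"wdx":{"nq":90,"ob":64,"x":60}},"or":{"al":[96,44,81,55],"kw":{"e":39,"lri":97,"oeb":24},"myr":[78,55,76,84]},"p":{"i":{"ml":2,"ut":67,"xoi":66,"z":55},"sjg":{"cba":48,"sbk":33}},"s":{"hn":[57,44,80,66,58],"l":88,"u":{"hz":49,"noa":82,"o":87,"sep":5,"uoe":34,"vh":12}}}
After op 14 (add /p/i/rug 9): {"iwi":{"d":{"kw":1,"xii":11},"ge":34,"s":37,"wdx":{"nq":90,"ob":64,"x":60}},"or":{"al":[96,44,81,55],"kw":{"e":39,"lri":97,"oeb":24},"myr":[78,55,76,84]},"p":{"i":{"ml":2,"rug":9,"ut":67,"xoi":66,"z":55},"sjg":{"cba":48,"sbk":33}},"s":{"hn":[57,44,80,66,58],"l":88,"u":{"hz":49,"noa":82,"o":87,"sep":5,"uoe":34,"vh":12}}}
After op 15 (replace /or/al/2 54): {"iwi":{"d":{"kw":1,"xii":11},"ge":34,"s":37,"wdx":{"nq":90,"ob":64,"x":60}},"or":{"al":[96,44,54,55],"kw":{"e":39,"lri":97,"oeb":24},"myr":[78,55,76,84]},"p":{"i":{"ml":2,"rug":9,"ut":67,"xoi":66,"z":55},"sjg":{"cba":48,"sbk":33}},"s":{"hn":[57,44,80,66,58],"l":88,"u":{"hz":49,"noa":82,"o":87,"sep":5,"uoe":34,"vh":12}}}
After op 16 (replace /s 62): {"iwi":{"d":{"kw":1,"xii":11},"ge":34,"s":37,"wdx":{"nq":90,"ob":64,"x":60}},"or":{"al":[96,44,54,55],"kw":{"e":39,"lri":97,"oeb":24},"myr":[78,55,76,84]},"p":{"i":{"ml":2,"rug":9,"ut":67,"xoi":66,"z":55},"sjg":{"cba":48,"sbk":33}},"s":62}
After op 17 (replace /iwi 60): {"iwi":60,"or":{"al":[96,44,54,55],"kw":{"e":39,"lri":97,"oeb":24},"myr":[78,55,76,84]},"p":{"i":{"ml":2,"rug":9,"ut":67,"xoi":66,"z":55},"sjg":{"cba":48,"sbk":33}},"s":62}
Size at the root: 4

Answer: 4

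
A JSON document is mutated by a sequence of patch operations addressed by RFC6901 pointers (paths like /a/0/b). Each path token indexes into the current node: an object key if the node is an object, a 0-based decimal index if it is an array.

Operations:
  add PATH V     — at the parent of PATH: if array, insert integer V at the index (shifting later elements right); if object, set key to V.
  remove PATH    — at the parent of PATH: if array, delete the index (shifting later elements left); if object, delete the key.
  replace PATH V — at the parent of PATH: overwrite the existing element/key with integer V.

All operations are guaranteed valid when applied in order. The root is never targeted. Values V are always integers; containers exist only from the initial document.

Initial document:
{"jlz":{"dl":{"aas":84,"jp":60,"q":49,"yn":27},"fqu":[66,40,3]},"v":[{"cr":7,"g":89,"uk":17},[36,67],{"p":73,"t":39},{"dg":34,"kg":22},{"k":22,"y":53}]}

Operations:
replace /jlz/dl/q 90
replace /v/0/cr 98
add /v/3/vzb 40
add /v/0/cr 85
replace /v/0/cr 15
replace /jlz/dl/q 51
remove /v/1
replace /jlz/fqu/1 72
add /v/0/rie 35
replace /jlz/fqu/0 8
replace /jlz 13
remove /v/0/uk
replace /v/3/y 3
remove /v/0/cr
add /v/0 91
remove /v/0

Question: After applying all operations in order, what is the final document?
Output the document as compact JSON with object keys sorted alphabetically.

After op 1 (replace /jlz/dl/q 90): {"jlz":{"dl":{"aas":84,"jp":60,"q":90,"yn":27},"fqu":[66,40,3]},"v":[{"cr":7,"g":89,"uk":17},[36,67],{"p":73,"t":39},{"dg":34,"kg":22},{"k":22,"y":53}]}
After op 2 (replace /v/0/cr 98): {"jlz":{"dl":{"aas":84,"jp":60,"q":90,"yn":27},"fqu":[66,40,3]},"v":[{"cr":98,"g":89,"uk":17},[36,67],{"p":73,"t":39},{"dg":34,"kg":22},{"k":22,"y":53}]}
After op 3 (add /v/3/vzb 40): {"jlz":{"dl":{"aas":84,"jp":60,"q":90,"yn":27},"fqu":[66,40,3]},"v":[{"cr":98,"g":89,"uk":17},[36,67],{"p":73,"t":39},{"dg":34,"kg":22,"vzb":40},{"k":22,"y":53}]}
After op 4 (add /v/0/cr 85): {"jlz":{"dl":{"aas":84,"jp":60,"q":90,"yn":27},"fqu":[66,40,3]},"v":[{"cr":85,"g":89,"uk":17},[36,67],{"p":73,"t":39},{"dg":34,"kg":22,"vzb":40},{"k":22,"y":53}]}
After op 5 (replace /v/0/cr 15): {"jlz":{"dl":{"aas":84,"jp":60,"q":90,"yn":27},"fqu":[66,40,3]},"v":[{"cr":15,"g":89,"uk":17},[36,67],{"p":73,"t":39},{"dg":34,"kg":22,"vzb":40},{"k":22,"y":53}]}
After op 6 (replace /jlz/dl/q 51): {"jlz":{"dl":{"aas":84,"jp":60,"q":51,"yn":27},"fqu":[66,40,3]},"v":[{"cr":15,"g":89,"uk":17},[36,67],{"p":73,"t":39},{"dg":34,"kg":22,"vzb":40},{"k":22,"y":53}]}
After op 7 (remove /v/1): {"jlz":{"dl":{"aas":84,"jp":60,"q":51,"yn":27},"fqu":[66,40,3]},"v":[{"cr":15,"g":89,"uk":17},{"p":73,"t":39},{"dg":34,"kg":22,"vzb":40},{"k":22,"y":53}]}
After op 8 (replace /jlz/fqu/1 72): {"jlz":{"dl":{"aas":84,"jp":60,"q":51,"yn":27},"fqu":[66,72,3]},"v":[{"cr":15,"g":89,"uk":17},{"p":73,"t":39},{"dg":34,"kg":22,"vzb":40},{"k":22,"y":53}]}
After op 9 (add /v/0/rie 35): {"jlz":{"dl":{"aas":84,"jp":60,"q":51,"yn":27},"fqu":[66,72,3]},"v":[{"cr":15,"g":89,"rie":35,"uk":17},{"p":73,"t":39},{"dg":34,"kg":22,"vzb":40},{"k":22,"y":53}]}
After op 10 (replace /jlz/fqu/0 8): {"jlz":{"dl":{"aas":84,"jp":60,"q":51,"yn":27},"fqu":[8,72,3]},"v":[{"cr":15,"g":89,"rie":35,"uk":17},{"p":73,"t":39},{"dg":34,"kg":22,"vzb":40},{"k":22,"y":53}]}
After op 11 (replace /jlz 13): {"jlz":13,"v":[{"cr":15,"g":89,"rie":35,"uk":17},{"p":73,"t":39},{"dg":34,"kg":22,"vzb":40},{"k":22,"y":53}]}
After op 12 (remove /v/0/uk): {"jlz":13,"v":[{"cr":15,"g":89,"rie":35},{"p":73,"t":39},{"dg":34,"kg":22,"vzb":40},{"k":22,"y":53}]}
After op 13 (replace /v/3/y 3): {"jlz":13,"v":[{"cr":15,"g":89,"rie":35},{"p":73,"t":39},{"dg":34,"kg":22,"vzb":40},{"k":22,"y":3}]}
After op 14 (remove /v/0/cr): {"jlz":13,"v":[{"g":89,"rie":35},{"p":73,"t":39},{"dg":34,"kg":22,"vzb":40},{"k":22,"y":3}]}
After op 15 (add /v/0 91): {"jlz":13,"v":[91,{"g":89,"rie":35},{"p":73,"t":39},{"dg":34,"kg":22,"vzb":40},{"k":22,"y":3}]}
After op 16 (remove /v/0): {"jlz":13,"v":[{"g":89,"rie":35},{"p":73,"t":39},{"dg":34,"kg":22,"vzb":40},{"k":22,"y":3}]}

Answer: {"jlz":13,"v":[{"g":89,"rie":35},{"p":73,"t":39},{"dg":34,"kg":22,"vzb":40},{"k":22,"y":3}]}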